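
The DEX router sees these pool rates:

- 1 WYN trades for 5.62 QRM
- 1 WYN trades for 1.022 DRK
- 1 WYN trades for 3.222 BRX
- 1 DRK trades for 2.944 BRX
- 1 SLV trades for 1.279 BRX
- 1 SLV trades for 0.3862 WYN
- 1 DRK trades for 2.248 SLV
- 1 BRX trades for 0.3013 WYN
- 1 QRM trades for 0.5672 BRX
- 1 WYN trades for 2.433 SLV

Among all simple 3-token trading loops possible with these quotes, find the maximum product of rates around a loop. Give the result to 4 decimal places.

0.9604

BRX→WYN→QRM→BRX: 0.3013 × 5.62 × 0.5672 = 0.96044
SLV→BRX→WYN→SLV: 1.279 × 0.3013 × 2.433 = 0.93759
BRX→WYN→DRK→BRX: 0.3013 × 1.022 × 2.944 = 0.90654
SLV→WYN→DRK→SLV: 0.3862 × 1.022 × 2.248 = 0.88728
Maximum is BRX→WYN→QRM→BRX at 0.9604; no arbitrage — every cycle loses value.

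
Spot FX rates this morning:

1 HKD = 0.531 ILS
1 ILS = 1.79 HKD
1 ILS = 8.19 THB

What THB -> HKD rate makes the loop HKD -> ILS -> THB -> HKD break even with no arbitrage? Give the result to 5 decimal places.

0.22994

Known legs of the cycle: 0.531 × 8.19 = 4.34889
For no arbitrage the full-cycle product must be 1, so the missing rate is 1 / 4.34889 ≈ 0.2299437.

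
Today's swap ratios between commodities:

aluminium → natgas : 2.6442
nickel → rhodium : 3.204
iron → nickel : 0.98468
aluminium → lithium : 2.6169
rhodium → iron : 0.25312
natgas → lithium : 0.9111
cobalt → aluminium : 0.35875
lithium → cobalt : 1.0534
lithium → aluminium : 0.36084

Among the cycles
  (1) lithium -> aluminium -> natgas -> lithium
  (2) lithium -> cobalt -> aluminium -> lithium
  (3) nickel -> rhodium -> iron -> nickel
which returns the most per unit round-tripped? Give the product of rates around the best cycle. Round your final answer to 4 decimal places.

0.9889

(1) 0.36084 × 2.6442 × 0.9111 = 0.86931
(2) 1.0534 × 0.35875 × 2.6169 = 0.98895
(3) 3.204 × 0.25312 × 0.98468 = 0.79857
Highest is cycle (2) at 0.9889 (≤1, no arbitrage).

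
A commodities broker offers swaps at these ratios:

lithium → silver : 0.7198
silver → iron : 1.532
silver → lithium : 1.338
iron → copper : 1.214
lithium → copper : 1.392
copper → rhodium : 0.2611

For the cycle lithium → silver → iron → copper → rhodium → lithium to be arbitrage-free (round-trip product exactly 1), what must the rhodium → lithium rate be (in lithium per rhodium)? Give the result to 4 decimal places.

2.8609

Known legs of the cycle: 0.7198 × 1.532 × 1.214 × 0.2611 = 0.34953942395344
For no arbitrage the full-cycle product must be 1, so the missing rate is 1 / 0.34953942395344 ≈ 2.860908.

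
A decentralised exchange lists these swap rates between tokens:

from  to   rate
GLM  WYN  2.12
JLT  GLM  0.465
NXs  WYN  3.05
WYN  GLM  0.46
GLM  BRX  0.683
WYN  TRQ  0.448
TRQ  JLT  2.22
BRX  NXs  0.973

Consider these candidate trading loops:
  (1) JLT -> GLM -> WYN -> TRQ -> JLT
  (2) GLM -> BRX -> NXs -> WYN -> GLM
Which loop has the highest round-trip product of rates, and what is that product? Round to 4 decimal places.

(1) 0.465 × 2.12 × 0.448 × 2.22 = 0.98044
(2) 0.683 × 0.973 × 3.05 × 0.46 = 0.93238
Highest is cycle (1) at 0.9804 (≤1, no arbitrage).

0.9804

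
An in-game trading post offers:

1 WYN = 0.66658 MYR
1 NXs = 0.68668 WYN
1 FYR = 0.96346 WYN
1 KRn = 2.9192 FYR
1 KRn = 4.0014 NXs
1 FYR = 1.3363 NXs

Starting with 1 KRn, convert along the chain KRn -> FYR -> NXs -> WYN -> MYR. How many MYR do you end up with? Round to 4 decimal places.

1 KRn × 2.9192 = 2.9192 FYR
2.9192 FYR × 1.3363 = 3.90092696 NXs
3.90092696 NXs × 0.68668 = 2.6786885248928 WYN
2.6786885248928 WYN × 0.66658 = 1.785560196923042624 MYR

1.7856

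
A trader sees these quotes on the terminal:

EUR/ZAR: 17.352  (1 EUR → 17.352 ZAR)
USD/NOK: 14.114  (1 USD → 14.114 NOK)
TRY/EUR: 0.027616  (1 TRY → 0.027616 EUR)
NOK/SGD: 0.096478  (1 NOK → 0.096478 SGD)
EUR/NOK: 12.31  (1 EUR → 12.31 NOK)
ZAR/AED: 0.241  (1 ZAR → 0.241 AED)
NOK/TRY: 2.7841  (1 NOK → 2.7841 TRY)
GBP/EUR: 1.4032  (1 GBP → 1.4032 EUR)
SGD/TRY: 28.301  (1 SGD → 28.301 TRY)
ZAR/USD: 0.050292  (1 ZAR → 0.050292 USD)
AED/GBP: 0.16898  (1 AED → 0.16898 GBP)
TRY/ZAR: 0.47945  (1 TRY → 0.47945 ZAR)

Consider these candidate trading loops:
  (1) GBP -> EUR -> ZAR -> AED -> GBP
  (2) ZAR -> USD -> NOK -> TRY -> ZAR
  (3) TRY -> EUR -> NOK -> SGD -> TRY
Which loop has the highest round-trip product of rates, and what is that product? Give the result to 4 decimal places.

0.9916

(1) 1.4032 × 17.352 × 0.241 × 0.16898 = 0.99157
(2) 0.050292 × 14.114 × 2.7841 × 0.47945 = 0.94750
(3) 0.027616 × 12.31 × 0.096478 × 28.301 = 0.92822
Highest is cycle (1) at 0.9916 (≤1, no arbitrage).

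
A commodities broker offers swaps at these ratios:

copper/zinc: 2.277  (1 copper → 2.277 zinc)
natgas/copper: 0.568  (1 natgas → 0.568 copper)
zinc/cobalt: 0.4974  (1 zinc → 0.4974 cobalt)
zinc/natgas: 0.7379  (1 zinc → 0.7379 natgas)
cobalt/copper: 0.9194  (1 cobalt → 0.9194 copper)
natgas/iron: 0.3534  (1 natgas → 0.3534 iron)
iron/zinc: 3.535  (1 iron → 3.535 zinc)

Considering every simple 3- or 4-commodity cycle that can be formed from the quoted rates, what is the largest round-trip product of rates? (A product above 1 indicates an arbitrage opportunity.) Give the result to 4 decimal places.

zinc→cobalt→copper→zinc: 0.4974 × 0.9194 × 2.277 = 1.04129
zinc→natgas→copper→zinc: 0.7379 × 0.568 × 2.277 = 0.95435
iron→zinc→natgas→iron: 3.535 × 0.7379 × 0.3534 = 0.92184
Maximum is zinc→cobalt→copper→zinc at 1.0413; arbitrage exists.

1.0413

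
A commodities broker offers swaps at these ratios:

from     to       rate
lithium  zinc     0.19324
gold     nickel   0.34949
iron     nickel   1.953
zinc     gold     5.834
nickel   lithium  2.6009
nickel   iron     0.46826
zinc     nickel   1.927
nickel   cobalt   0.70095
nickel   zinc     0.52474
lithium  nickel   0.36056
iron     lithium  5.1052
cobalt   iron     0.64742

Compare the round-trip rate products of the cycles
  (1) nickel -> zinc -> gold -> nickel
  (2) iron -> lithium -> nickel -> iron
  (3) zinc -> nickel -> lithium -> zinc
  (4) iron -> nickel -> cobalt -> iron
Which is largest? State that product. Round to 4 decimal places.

1.0699

(1) 0.52474 × 5.834 × 0.34949 = 1.06991
(2) 5.1052 × 0.36056 × 0.46826 = 0.86194
(3) 1.927 × 2.6009 × 0.19324 = 0.96851
(4) 1.953 × 0.70095 × 0.64742 = 0.88629
Highest is cycle (1) at 1.0699 (>1, arbitrage).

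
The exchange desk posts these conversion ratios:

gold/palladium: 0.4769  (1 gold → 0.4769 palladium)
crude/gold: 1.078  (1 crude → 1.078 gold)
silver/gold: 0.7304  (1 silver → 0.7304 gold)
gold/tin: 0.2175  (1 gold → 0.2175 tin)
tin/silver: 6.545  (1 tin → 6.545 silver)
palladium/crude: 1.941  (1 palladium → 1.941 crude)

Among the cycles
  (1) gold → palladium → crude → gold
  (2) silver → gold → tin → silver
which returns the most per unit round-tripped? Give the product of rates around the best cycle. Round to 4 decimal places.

1.0398

(1) 0.4769 × 1.941 × 1.078 = 0.99786
(2) 0.7304 × 0.2175 × 6.545 = 1.03975
Highest is cycle (2) at 1.0398 (>1, arbitrage).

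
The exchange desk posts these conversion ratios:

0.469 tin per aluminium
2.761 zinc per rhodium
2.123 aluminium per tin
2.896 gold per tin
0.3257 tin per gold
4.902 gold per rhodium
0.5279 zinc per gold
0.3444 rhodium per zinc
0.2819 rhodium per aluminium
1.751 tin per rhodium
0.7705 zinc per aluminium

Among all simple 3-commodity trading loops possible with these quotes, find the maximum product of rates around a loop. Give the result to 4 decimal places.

1.0479

aluminium→rhodium→tin→aluminium: 0.2819 × 1.751 × 2.123 = 1.04793
zinc→rhodium→gold→zinc: 0.3444 × 4.902 × 0.5279 = 0.89123
Maximum is aluminium→rhodium→tin→aluminium at 1.0479; arbitrage exists.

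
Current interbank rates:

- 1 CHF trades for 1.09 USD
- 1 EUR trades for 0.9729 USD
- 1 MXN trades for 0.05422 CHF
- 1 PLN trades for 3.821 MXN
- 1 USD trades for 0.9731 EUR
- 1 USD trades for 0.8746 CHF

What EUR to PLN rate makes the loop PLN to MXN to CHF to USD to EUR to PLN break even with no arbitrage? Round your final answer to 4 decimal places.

4.5507

Known legs of the cycle: 3.821 × 0.05422 × 1.09 × 0.9731 = 0.21974576876698
For no arbitrage the full-cycle product must be 1, so the missing rate is 1 / 0.21974576876698 ≈ 4.550713.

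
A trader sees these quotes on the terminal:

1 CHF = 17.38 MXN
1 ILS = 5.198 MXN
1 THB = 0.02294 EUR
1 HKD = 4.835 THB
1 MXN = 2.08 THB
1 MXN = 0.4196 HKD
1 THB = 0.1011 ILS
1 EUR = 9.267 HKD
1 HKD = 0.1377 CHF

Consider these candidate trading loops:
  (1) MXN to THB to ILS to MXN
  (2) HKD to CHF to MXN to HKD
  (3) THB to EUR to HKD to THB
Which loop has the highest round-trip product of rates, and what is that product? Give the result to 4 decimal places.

(1) 2.08 × 0.1011 × 5.198 = 1.09308
(2) 0.1377 × 17.38 × 0.4196 = 1.00420
(3) 0.02294 × 9.267 × 4.835 = 1.02785
Highest is cycle (1) at 1.0931 (>1, arbitrage).

1.0931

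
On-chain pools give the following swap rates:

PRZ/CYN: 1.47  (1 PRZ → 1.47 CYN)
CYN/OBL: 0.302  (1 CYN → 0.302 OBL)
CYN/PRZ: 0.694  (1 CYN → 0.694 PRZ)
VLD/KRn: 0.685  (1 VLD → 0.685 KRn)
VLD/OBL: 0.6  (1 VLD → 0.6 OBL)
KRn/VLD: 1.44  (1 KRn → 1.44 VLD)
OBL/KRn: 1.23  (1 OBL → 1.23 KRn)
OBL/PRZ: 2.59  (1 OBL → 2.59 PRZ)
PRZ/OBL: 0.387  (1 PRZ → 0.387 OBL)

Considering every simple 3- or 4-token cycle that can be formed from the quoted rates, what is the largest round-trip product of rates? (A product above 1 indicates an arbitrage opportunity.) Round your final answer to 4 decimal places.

OBL→PRZ→CYN→OBL: 2.59 × 1.47 × 0.302 = 1.14980
OBL→KRn→VLD→OBL: 1.23 × 1.44 × 0.6 = 1.06272
Maximum is OBL→PRZ→CYN→OBL at 1.1498; arbitrage exists.

1.1498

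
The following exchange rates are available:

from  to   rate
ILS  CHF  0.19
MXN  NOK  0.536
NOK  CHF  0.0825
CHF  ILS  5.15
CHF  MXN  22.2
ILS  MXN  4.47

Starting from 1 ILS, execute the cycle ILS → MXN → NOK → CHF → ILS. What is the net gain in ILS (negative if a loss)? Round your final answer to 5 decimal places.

1 ILS × 4.47 = 4.47 MXN
4.47 MXN × 0.536 = 2.39592 NOK
2.39592 NOK × 0.0825 = 0.1976634 CHF
0.1976634 CHF × 5.15 = 1.01796651 ILS
Net change: 1.01796651 − 1 = 0.01796651 ILS

0.01797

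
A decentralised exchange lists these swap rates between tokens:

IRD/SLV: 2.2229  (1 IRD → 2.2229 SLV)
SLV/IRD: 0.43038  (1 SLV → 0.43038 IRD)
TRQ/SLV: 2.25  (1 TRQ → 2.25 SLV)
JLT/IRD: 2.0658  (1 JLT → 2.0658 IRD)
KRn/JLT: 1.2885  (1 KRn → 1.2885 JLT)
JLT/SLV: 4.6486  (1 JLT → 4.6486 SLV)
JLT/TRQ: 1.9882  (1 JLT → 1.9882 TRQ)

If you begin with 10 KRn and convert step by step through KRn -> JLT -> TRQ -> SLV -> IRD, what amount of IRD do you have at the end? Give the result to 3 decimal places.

10 KRn × 1.2885 = 12.885 JLT
12.885 JLT × 1.9882 = 25.617957 TRQ
25.617957 TRQ × 2.25 = 57.64040325 SLV
57.64040325 SLV × 0.43038 = 24.807276750735 IRD

24.807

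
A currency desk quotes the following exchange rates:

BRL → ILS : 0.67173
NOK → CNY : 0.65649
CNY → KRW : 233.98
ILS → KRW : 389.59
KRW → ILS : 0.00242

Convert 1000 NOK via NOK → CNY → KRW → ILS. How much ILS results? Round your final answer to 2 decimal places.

371.73

1000 NOK × 0.65649 = 656.49 CNY
656.49 CNY × 233.98 = 153605.5302 KRW
153605.5302 KRW × 0.00242 = 371.725383084 ILS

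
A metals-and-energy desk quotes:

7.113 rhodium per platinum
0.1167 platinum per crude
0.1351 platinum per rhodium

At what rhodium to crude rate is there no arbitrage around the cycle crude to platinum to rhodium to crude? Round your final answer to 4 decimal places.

1.2047

Known legs of the cycle: 0.1167 × 7.113 = 0.8300871
For no arbitrage the full-cycle product must be 1, so the missing rate is 1 / 0.8300871 ≈ 1.204693.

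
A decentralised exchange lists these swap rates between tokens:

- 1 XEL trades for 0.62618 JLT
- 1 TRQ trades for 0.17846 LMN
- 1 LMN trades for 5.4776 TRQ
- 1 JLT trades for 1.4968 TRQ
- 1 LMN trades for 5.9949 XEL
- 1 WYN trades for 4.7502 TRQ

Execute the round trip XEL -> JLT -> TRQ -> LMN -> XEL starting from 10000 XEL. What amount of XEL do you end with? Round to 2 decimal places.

10000 XEL × 0.62618 = 6261.8 JLT
6261.8 JLT × 1.4968 = 9372.66224 TRQ
9372.66224 TRQ × 0.17846 = 1672.6453033504 LMN
1672.6453033504 LMN × 5.9949 = 10027.34132905531296 XEL

10027.34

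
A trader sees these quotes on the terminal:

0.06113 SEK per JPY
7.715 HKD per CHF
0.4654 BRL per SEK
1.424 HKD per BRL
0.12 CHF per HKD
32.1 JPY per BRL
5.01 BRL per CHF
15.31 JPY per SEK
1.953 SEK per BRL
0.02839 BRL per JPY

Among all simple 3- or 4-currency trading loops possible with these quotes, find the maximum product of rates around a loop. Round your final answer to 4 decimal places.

0.9132

JPY→SEK→BRL→JPY: 0.06113 × 0.4654 × 32.1 = 0.91324
HKD→CHF→BRL→HKD: 0.12 × 5.01 × 1.424 = 0.85611
JPY→BRL→SEK→JPY: 0.02839 × 1.953 × 15.31 = 0.84887
Maximum is JPY→SEK→BRL→JPY at 0.9132; no arbitrage — every cycle loses value.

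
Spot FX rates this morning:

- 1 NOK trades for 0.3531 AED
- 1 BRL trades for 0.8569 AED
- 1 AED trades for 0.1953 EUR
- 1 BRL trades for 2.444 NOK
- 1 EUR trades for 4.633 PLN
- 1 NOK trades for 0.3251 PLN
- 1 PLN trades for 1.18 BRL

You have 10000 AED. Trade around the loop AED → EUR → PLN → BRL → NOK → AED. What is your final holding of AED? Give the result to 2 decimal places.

9213.94

10000 AED × 0.1953 = 1953 EUR
1953 EUR × 4.633 = 9048.249 PLN
9048.249 PLN × 1.18 = 10676.93382 BRL
10676.93382 BRL × 2.444 = 26094.42625608 NOK
26094.42625608 NOK × 0.3531 = 9213.941911021848 AED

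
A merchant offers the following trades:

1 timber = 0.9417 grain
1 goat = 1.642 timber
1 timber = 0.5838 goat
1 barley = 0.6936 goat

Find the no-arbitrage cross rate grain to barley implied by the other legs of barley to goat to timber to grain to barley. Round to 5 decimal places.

Known legs of the cycle: 0.6936 × 1.642 × 0.9417 = 1.07249384304
For no arbitrage the full-cycle product must be 1, so the missing rate is 1 / 1.07249384304 ≈ 0.9324063.

0.93241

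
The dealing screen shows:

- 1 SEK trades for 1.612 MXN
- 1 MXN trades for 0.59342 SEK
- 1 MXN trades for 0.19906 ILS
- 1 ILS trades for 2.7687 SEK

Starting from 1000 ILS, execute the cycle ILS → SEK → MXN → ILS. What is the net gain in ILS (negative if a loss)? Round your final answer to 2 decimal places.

-111.57

1000 ILS × 2.7687 = 2768.7 SEK
2768.7 SEK × 1.612 = 4463.1444 MXN
4463.1444 MXN × 0.19906 = 888.433524264 ILS
Net change: 888.433524264 − 1000 = -111.566475736 ILS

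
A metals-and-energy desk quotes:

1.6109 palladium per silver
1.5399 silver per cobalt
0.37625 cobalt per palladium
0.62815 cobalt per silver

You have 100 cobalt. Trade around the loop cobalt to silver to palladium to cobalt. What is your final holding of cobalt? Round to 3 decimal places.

100 cobalt × 1.5399 = 153.99 silver
153.99 silver × 1.6109 = 248.062491 palladium
248.062491 palladium × 0.37625 = 93.33351223875 cobalt

93.334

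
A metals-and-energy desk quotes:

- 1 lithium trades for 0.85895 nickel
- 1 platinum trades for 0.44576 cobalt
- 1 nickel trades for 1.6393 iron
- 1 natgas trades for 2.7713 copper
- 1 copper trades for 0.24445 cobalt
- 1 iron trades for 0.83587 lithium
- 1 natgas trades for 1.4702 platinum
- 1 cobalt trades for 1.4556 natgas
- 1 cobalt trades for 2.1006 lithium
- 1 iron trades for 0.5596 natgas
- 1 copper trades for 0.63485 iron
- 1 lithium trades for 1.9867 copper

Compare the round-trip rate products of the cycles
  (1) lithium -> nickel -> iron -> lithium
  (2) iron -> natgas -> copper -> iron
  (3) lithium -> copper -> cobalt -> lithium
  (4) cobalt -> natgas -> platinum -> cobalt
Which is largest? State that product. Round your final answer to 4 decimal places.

(1) 0.85895 × 1.6393 × 0.83587 = 1.17697
(2) 0.5596 × 2.7713 × 0.63485 = 0.98454
(3) 1.9867 × 0.24445 × 2.1006 = 1.02015
(4) 1.4556 × 1.4702 × 0.44576 = 0.95394
Highest is cycle (1) at 1.1770 (>1, arbitrage).

1.1770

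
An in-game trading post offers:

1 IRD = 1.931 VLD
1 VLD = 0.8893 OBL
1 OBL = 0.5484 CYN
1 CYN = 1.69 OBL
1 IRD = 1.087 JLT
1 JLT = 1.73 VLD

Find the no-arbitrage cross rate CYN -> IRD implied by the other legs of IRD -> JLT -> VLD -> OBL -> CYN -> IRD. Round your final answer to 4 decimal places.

1.0904

Known legs of the cycle: 1.087 × 1.73 × 0.8893 × 0.5484 = 0.9171099085812
For no arbitrage the full-cycle product must be 1, so the missing rate is 1 / 0.9171099085812 ≈ 1.090382.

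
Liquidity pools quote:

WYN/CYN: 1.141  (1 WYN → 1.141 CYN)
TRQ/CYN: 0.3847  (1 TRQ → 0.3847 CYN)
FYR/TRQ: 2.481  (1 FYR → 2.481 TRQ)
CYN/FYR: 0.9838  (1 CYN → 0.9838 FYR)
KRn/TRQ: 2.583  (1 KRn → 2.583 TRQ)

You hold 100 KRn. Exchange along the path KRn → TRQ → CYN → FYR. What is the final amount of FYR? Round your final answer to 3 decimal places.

97.758

100 KRn × 2.583 = 258.3 TRQ
258.3 TRQ × 0.3847 = 99.36801 CYN
99.36801 CYN × 0.9838 = 97.758248238 FYR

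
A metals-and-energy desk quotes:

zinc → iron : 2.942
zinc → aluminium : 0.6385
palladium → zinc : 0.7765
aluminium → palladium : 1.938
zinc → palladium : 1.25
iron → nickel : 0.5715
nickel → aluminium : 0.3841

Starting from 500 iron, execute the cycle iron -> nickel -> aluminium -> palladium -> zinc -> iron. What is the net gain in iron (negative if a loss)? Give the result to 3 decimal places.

-14.076

500 iron × 0.5715 = 285.75 nickel
285.75 nickel × 0.3841 = 109.756575 aluminium
109.756575 aluminium × 1.938 = 212.70824235 palladium
212.70824235 palladium × 0.7765 = 165.167950184775 zinc
165.167950184775 zinc × 2.942 = 485.92410944360805 iron
Net change: 485.92410944360805 − 500 = -14.07589055639195 iron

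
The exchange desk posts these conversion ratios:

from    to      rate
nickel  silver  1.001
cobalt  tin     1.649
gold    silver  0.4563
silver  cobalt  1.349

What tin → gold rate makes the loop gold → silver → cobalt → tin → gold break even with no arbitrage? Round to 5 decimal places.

0.98518

Known legs of the cycle: 0.4563 × 1.349 × 1.649 = 1.0150398063
For no arbitrage the full-cycle product must be 1, so the missing rate is 1 / 1.0150398063 ≈ 0.9851830.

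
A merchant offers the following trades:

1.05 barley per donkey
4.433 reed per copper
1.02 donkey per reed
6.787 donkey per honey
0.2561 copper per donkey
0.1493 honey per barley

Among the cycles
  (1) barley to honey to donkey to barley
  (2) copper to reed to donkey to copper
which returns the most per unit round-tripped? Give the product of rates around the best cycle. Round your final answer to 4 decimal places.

(1) 0.1493 × 6.787 × 1.05 = 1.06396
(2) 4.433 × 1.02 × 0.2561 = 1.15800
Highest is cycle (2) at 1.1580 (>1, arbitrage).

1.1580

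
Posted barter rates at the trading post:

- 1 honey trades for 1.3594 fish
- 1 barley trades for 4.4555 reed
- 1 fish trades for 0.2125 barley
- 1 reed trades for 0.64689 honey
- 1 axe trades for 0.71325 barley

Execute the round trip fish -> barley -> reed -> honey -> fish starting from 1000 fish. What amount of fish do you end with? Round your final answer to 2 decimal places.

1000 fish × 0.2125 = 212.5 barley
212.5 barley × 4.4555 = 946.79375 reed
946.79375 reed × 0.64689 = 612.4714089375 honey
612.4714089375 honey × 1.3594 = 832.5936333096375 fish

832.59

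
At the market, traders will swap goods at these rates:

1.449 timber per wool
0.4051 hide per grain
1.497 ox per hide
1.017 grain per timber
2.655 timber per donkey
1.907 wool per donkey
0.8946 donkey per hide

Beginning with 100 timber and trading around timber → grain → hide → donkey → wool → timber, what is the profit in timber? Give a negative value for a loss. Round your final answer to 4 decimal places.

100 timber × 1.017 = 101.7 grain
101.7 grain × 0.4051 = 41.19867 hide
41.19867 hide × 0.8946 = 36.856330182 donkey
36.856330182 donkey × 1.907 = 70.285021657074 wool
70.285021657074 wool × 1.449 = 101.842996381100226 timber
Net change: 101.842996381100226 − 100 = 1.842996381100226 timber

1.8430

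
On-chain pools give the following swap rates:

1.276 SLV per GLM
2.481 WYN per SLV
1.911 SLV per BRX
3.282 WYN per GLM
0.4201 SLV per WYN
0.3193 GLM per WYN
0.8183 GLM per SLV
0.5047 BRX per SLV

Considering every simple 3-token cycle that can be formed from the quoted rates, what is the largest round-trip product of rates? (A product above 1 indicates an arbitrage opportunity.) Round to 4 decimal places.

1.1282

WYN→SLV→GLM→WYN: 0.4201 × 0.8183 × 3.282 = 1.12825
WYN→GLM→SLV→WYN: 0.3193 × 1.276 × 2.481 = 1.01083
Maximum is WYN→SLV→GLM→WYN at 1.1282; arbitrage exists.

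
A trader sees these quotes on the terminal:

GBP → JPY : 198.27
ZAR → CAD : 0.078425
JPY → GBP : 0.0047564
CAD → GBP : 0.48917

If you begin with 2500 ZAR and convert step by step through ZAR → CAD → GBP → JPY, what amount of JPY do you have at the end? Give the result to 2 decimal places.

2500 ZAR × 0.078425 = 196.0625 CAD
196.0625 CAD × 0.48917 = 95.907893125 GBP
95.907893125 GBP × 198.27 = 19015.65796989375 JPY

19015.66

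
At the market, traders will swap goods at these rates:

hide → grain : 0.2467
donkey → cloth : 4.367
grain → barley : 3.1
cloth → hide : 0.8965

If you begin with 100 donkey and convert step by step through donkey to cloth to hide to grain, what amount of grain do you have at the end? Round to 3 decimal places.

100 donkey × 4.367 = 436.7 cloth
436.7 cloth × 0.8965 = 391.50155 hide
391.50155 hide × 0.2467 = 96.583432385 grain

96.583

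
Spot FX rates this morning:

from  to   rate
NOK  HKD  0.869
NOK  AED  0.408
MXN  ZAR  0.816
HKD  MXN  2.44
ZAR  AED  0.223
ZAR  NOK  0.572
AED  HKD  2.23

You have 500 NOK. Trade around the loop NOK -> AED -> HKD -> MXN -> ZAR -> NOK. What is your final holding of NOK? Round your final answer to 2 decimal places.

518.10

500 NOK × 0.408 = 204 AED
204 AED × 2.23 = 454.92 HKD
454.92 HKD × 2.44 = 1110.0048 MXN
1110.0048 MXN × 0.816 = 905.7639168 ZAR
905.7639168 ZAR × 0.572 = 518.0969604096 NOK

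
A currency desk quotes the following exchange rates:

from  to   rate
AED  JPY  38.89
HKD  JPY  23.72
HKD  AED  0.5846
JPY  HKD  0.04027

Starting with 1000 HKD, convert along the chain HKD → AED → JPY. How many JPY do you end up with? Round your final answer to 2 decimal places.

1000 HKD × 0.5846 = 584.6 AED
584.6 AED × 38.89 = 22735.094 JPY

22735.09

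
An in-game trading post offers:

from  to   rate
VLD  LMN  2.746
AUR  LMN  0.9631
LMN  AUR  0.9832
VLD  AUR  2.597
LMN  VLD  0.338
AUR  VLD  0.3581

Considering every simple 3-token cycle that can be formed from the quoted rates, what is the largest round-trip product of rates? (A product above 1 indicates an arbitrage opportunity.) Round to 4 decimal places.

0.9668

AUR→VLD→LMN→AUR: 0.3581 × 2.746 × 0.9832 = 0.96682
AUR→LMN→VLD→AUR: 0.9631 × 0.338 × 2.597 = 0.84540
Maximum is AUR→VLD→LMN→AUR at 0.9668; no arbitrage — every cycle loses value.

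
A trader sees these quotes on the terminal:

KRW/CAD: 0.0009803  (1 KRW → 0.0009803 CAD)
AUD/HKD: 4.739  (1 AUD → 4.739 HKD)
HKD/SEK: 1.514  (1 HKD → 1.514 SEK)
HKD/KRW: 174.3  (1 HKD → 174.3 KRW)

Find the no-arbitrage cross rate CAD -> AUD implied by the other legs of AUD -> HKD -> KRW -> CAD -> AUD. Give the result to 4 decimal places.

1.2350

Known legs of the cycle: 4.739 × 174.3 × 0.0009803 = 0.80973534831
For no arbitrage the full-cycle product must be 1, so the missing rate is 1 / 0.80973534831 ≈ 1.234971.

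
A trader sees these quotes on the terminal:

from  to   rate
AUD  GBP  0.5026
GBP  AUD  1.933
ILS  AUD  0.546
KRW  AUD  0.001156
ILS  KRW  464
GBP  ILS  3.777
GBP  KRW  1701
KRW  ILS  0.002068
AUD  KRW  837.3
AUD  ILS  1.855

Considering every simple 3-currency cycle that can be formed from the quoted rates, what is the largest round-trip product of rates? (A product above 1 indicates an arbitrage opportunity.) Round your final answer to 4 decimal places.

GBP→ILS→AUD→GBP: 3.777 × 0.546 × 0.5026 = 1.03648
KRW→AUD→ILS→KRW: 0.001156 × 1.855 × 464 = 0.99499
KRW→AUD→GBP→KRW: 0.001156 × 0.5026 × 1701 = 0.98829
KRW→ILS→AUD→KRW: 0.002068 × 0.546 × 837.3 = 0.94542
Maximum is GBP→ILS→AUD→GBP at 1.0365; arbitrage exists.

1.0365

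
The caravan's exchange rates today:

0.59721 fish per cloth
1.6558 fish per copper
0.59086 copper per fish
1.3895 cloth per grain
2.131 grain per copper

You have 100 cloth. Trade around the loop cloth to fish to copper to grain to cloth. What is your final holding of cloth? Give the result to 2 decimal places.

104.48

100 cloth × 0.59721 = 59.721 fish
59.721 fish × 0.59086 = 35.28675006 copper
35.28675006 copper × 2.131 = 75.19606437786 grain
75.19606437786 grain × 1.3895 = 104.48493145303647 cloth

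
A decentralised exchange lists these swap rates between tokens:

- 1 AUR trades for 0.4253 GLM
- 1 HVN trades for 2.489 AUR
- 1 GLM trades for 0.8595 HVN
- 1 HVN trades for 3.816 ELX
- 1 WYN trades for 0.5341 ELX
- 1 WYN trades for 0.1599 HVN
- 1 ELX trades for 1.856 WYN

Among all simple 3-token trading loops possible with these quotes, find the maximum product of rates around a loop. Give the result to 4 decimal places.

1.1325

WYN→HVN→ELX→WYN: 0.1599 × 3.816 × 1.856 = 1.13249
HVN→AUR→GLM→HVN: 2.489 × 0.4253 × 0.8595 = 0.90984
Maximum is WYN→HVN→ELX→WYN at 1.1325; arbitrage exists.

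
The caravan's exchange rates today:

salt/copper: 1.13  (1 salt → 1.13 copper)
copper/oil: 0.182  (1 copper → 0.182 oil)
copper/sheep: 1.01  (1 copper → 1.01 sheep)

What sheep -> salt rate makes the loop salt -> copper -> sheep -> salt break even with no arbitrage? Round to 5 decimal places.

0.87619

Known legs of the cycle: 1.13 × 1.01 = 1.1413
For no arbitrage the full-cycle product must be 1, so the missing rate is 1 / 1.1413 ≈ 0.8761938.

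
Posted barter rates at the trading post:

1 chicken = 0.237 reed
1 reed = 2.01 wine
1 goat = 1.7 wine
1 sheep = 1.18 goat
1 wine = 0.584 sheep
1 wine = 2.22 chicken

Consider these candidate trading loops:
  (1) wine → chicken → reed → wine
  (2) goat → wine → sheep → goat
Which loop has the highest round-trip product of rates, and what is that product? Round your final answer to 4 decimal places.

(1) 2.22 × 0.237 × 2.01 = 1.05754
(2) 1.7 × 0.584 × 1.18 = 1.17150
Highest is cycle (2) at 1.1715 (>1, arbitrage).

1.1715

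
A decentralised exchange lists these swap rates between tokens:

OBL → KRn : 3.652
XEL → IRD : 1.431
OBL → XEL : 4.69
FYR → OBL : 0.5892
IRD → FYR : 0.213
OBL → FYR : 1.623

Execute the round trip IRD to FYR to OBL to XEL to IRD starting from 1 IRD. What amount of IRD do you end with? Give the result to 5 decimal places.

0.84228

1 IRD × 0.213 = 0.213 FYR
0.213 FYR × 0.5892 = 0.1254996 OBL
0.1254996 OBL × 4.69 = 0.588593124 XEL
0.588593124 XEL × 1.431 = 0.842276760444 IRD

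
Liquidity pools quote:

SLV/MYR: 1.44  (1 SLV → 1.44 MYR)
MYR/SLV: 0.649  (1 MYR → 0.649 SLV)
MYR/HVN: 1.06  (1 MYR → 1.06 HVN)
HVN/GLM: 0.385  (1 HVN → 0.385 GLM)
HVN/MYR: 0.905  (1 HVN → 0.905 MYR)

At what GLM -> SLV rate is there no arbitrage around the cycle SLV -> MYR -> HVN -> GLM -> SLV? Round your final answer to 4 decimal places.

Known legs of the cycle: 1.44 × 1.06 × 0.385 = 0.587664
For no arbitrage the full-cycle product must be 1, so the missing rate is 1 / 0.587664 ≈ 1.701653.

1.7017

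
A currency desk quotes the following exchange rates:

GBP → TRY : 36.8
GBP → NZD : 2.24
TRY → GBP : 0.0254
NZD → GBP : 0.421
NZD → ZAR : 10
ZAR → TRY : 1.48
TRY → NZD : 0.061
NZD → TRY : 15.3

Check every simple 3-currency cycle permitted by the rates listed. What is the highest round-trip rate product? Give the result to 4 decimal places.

GBP→TRY→NZD→GBP: 36.8 × 0.061 × 0.421 = 0.94506
ZAR→TRY→NZD→ZAR: 1.48 × 0.061 × 10 = 0.90280
GBP→NZD→TRY→GBP: 2.24 × 15.3 × 0.0254 = 0.87051
Maximum is GBP→TRY→NZD→GBP at 0.9451; no arbitrage — every cycle loses value.

0.9451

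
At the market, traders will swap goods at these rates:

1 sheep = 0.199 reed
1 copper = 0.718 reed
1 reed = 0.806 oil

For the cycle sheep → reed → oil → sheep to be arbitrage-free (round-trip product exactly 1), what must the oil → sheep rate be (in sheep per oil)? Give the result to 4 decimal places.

6.2346

Known legs of the cycle: 0.199 × 0.806 = 0.160394
For no arbitrage the full-cycle product must be 1, so the missing rate is 1 / 0.160394 ≈ 6.234647.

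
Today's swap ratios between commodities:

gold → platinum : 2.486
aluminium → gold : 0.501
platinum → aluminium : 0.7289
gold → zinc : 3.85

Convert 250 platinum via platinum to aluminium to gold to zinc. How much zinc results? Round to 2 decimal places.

250 platinum × 0.7289 = 182.225 aluminium
182.225 aluminium × 0.501 = 91.294725 gold
91.294725 gold × 3.85 = 351.48469125 zinc

351.48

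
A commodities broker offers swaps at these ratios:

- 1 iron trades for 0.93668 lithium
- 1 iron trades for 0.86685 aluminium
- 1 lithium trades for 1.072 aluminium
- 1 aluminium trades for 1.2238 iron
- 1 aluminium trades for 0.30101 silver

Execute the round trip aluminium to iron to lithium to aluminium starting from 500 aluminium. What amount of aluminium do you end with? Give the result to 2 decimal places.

500 aluminium × 1.2238 = 611.9 iron
611.9 iron × 0.93668 = 573.154492 lithium
573.154492 lithium × 1.072 = 614.421615424 aluminium

614.42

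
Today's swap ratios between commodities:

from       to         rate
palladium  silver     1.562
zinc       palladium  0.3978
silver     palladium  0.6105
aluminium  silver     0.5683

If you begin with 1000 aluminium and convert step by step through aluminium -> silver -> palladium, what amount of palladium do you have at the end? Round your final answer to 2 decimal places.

1000 aluminium × 0.5683 = 568.3 silver
568.3 silver × 0.6105 = 346.94715 palladium

346.95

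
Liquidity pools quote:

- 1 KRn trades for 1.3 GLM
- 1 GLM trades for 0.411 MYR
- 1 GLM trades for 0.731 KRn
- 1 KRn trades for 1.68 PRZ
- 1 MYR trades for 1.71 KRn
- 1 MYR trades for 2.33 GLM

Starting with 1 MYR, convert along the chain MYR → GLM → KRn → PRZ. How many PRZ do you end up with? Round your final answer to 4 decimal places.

2.8614

1 MYR × 2.33 = 2.33 GLM
2.33 GLM × 0.731 = 1.70323 KRn
1.70323 KRn × 1.68 = 2.8614264 PRZ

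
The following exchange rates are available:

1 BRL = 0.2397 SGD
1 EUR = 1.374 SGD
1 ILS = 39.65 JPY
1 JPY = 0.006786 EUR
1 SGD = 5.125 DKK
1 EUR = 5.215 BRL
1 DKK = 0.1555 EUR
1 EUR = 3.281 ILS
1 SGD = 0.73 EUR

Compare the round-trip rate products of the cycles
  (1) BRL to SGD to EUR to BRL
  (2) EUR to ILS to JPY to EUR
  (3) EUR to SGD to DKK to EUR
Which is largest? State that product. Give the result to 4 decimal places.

1.0950

(1) 0.2397 × 0.73 × 5.215 = 0.91253
(2) 3.281 × 39.65 × 0.006786 = 0.88280
(3) 1.374 × 5.125 × 0.1555 = 1.09499
Highest is cycle (3) at 1.0950 (>1, arbitrage).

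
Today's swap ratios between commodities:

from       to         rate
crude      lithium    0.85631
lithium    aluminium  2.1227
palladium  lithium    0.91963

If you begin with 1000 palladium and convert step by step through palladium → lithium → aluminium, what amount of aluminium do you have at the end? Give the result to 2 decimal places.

1000 palladium × 0.91963 = 919.63 lithium
919.63 lithium × 2.1227 = 1952.098601 aluminium

1952.10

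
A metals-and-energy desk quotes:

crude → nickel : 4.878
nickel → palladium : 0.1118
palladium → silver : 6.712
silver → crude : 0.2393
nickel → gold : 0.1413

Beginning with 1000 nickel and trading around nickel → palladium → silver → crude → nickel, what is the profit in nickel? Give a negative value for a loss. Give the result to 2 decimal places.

-124.05

1000 nickel × 0.1118 = 111.8 palladium
111.8 palladium × 6.712 = 750.4016 silver
750.4016 silver × 0.2393 = 179.57110288 crude
179.57110288 crude × 4.878 = 875.94783984864 nickel
Net change: 875.94783984864 − 1000 = -124.05216015136 nickel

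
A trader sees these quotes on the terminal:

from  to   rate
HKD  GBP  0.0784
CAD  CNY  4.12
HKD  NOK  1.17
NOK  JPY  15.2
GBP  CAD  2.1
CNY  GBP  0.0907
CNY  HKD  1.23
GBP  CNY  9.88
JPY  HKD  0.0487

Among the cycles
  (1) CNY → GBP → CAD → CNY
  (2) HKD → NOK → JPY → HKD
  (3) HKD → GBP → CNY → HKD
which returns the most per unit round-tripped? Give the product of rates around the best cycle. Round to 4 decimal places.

0.9527

(1) 0.0907 × 2.1 × 4.12 = 0.78474
(2) 1.17 × 15.2 × 0.0487 = 0.86608
(3) 0.0784 × 9.88 × 1.23 = 0.95275
Highest is cycle (3) at 0.9527 (≤1, no arbitrage).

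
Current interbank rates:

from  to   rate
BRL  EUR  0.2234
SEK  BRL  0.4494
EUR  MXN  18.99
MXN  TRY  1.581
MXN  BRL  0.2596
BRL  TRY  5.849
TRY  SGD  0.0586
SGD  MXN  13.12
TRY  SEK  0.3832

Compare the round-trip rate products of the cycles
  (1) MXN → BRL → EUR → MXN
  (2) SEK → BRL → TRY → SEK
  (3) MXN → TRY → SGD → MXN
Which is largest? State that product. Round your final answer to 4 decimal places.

1.2155

(1) 0.2596 × 0.2234 × 18.99 = 1.10132
(2) 0.4494 × 5.849 × 0.3832 = 1.00726
(3) 1.581 × 0.0586 × 13.12 = 1.21552
Highest is cycle (3) at 1.2155 (>1, arbitrage).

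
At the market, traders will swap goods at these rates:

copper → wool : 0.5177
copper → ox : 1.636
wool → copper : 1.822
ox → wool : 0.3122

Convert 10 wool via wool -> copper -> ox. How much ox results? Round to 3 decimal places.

29.808

10 wool × 1.822 = 18.22 copper
18.22 copper × 1.636 = 29.80792 ox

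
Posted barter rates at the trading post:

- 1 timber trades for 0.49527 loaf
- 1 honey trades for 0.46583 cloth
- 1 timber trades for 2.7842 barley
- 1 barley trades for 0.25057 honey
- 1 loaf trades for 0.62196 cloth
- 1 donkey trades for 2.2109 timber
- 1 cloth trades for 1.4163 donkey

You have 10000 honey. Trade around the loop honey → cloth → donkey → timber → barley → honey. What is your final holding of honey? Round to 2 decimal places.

10000 honey × 0.46583 = 4658.3 cloth
4658.3 cloth × 1.4163 = 6597.55029 donkey
6597.55029 donkey × 2.2109 = 14586.523936161 timber
14586.523936161 timber × 2.7842 = 40611.7999430594562 barley
40611.7999430594562 barley × 0.25057 = 10176.098711732407940034 honey

10176.10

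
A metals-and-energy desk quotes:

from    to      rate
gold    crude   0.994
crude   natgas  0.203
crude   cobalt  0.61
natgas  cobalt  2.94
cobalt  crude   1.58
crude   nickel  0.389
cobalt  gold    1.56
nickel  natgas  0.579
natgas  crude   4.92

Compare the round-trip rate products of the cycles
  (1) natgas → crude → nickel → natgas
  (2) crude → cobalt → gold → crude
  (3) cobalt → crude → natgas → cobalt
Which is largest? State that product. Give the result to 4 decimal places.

(1) 4.92 × 0.389 × 0.579 = 1.10814
(2) 0.61 × 1.56 × 0.994 = 0.94589
(3) 1.58 × 0.203 × 2.94 = 0.94298
Highest is cycle (1) at 1.1081 (>1, arbitrage).

1.1081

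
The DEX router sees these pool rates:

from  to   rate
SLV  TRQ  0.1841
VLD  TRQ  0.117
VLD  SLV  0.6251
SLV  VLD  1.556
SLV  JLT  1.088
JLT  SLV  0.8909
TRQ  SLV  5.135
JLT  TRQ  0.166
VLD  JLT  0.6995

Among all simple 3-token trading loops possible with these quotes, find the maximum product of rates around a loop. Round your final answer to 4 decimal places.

JLT→SLV→VLD→JLT: 0.8909 × 1.556 × 0.6995 = 0.96968
TRQ→SLV→VLD→TRQ: 5.135 × 1.556 × 0.117 = 0.93484
TRQ→SLV→JLT→TRQ: 5.135 × 1.088 × 0.166 = 0.92742
Maximum is JLT→SLV→VLD→JLT at 0.9697; no arbitrage — every cycle loses value.

0.9697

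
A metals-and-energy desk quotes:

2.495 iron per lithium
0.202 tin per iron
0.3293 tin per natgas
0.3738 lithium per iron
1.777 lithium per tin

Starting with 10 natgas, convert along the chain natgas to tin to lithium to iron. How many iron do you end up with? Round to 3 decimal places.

10 natgas × 0.3293 = 3.293 tin
3.293 tin × 1.777 = 5.851661 lithium
5.851661 lithium × 2.495 = 14.599894195 iron

14.600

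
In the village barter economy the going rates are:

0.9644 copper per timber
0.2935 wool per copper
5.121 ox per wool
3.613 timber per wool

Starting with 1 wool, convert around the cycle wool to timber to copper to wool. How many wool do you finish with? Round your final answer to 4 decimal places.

1 wool × 3.613 = 3.613 timber
3.613 timber × 0.9644 = 3.4843772 copper
3.4843772 copper × 0.2935 = 1.0226647082 wool

1.0227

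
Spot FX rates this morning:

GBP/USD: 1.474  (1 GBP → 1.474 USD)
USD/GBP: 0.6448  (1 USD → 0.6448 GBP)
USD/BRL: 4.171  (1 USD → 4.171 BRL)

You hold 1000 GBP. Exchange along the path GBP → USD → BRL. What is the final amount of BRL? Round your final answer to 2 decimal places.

6148.05

1000 GBP × 1.474 = 1474 USD
1474 USD × 4.171 = 6148.054 BRL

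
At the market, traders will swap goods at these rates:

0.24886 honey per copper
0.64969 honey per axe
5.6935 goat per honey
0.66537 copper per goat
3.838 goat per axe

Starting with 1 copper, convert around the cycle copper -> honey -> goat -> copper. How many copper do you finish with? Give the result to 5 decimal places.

0.94275

1 copper × 0.24886 = 0.24886 honey
0.24886 honey × 5.6935 = 1.41688441 goat
1.41688441 goat × 0.66537 = 0.9427523798817 copper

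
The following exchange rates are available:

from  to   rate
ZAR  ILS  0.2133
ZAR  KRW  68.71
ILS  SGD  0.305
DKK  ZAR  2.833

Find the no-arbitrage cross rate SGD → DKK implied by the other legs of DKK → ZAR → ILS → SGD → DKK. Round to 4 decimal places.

5.4258

Known legs of the cycle: 2.833 × 0.2133 × 0.305 = 0.1843050645
For no arbitrage the full-cycle product must be 1, so the missing rate is 1 / 0.1843050645 ≈ 5.425787.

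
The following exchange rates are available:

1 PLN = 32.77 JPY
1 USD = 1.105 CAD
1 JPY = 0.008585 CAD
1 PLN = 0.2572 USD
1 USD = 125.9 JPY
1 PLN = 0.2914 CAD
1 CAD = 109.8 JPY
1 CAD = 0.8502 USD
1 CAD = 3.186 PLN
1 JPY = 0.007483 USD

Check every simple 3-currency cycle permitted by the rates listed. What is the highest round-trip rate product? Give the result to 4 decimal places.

USD→JPY→CAD→USD: 125.9 × 0.008585 × 0.8502 = 0.91894
USD→CAD→JPY→USD: 1.105 × 109.8 × 0.007483 = 0.90790
USD→CAD→PLN→USD: 1.105 × 3.186 × 0.2572 = 0.90548
CAD→PLN→JPY→CAD: 3.186 × 32.77 × 0.008585 = 0.89632
Maximum is USD→JPY→CAD→USD at 0.9189; no arbitrage — every cycle loses value.

0.9189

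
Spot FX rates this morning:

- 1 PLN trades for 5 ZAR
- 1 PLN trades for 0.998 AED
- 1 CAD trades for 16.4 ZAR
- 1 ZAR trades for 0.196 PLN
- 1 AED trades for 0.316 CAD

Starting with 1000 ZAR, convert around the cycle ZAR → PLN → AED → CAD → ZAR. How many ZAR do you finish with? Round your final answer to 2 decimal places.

1000 ZAR × 0.196 = 196 PLN
196 PLN × 0.998 = 195.608 AED
195.608 AED × 0.316 = 61.812128 CAD
61.812128 CAD × 16.4 = 1013.7188992 ZAR

1013.72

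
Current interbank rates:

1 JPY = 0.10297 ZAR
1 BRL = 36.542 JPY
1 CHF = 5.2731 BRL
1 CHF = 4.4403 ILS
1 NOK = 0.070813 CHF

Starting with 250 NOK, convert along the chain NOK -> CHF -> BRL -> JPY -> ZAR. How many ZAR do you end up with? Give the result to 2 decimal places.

351.25

250 NOK × 0.070813 = 17.70325 CHF
17.70325 CHF × 5.2731 = 93.351007575 BRL
93.351007575 BRL × 36.542 = 3411.23251880565 JPY
3411.23251880565 JPY × 0.10297 = 351.2546124614177805 ZAR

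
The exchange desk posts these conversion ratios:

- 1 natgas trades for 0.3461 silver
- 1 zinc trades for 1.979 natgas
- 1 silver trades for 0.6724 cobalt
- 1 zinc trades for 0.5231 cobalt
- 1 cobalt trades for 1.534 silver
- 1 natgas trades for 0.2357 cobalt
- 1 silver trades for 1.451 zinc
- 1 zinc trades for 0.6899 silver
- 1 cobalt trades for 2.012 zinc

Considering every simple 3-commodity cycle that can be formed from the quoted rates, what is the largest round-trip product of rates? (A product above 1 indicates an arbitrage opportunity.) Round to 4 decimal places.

1.1643

cobalt→silver→zinc→cobalt: 1.534 × 1.451 × 0.5231 = 1.16433
natgas→silver→zinc→natgas: 0.3461 × 1.451 × 1.979 = 0.99384
natgas→cobalt→zinc→natgas: 0.2357 × 2.012 × 1.979 = 0.93850
cobalt→zinc→silver→cobalt: 2.012 × 0.6899 × 0.6724 = 0.93334
Maximum is cobalt→silver→zinc→cobalt at 1.1643; arbitrage exists.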